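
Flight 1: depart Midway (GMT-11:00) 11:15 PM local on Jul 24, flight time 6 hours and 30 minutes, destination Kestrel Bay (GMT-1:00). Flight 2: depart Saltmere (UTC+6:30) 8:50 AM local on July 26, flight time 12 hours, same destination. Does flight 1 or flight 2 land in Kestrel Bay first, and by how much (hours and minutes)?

the first, by 21 hours 35 minutes

Flight 1 in UTC: 11:15 PM + 11:00 = 10:15 AM on Jul 25.
+6 hours and 30 minutes → arrive 4:45 PM UTC on Jul 25.
Flight 2 in UTC: 8:50 AM − 6:30 = 2:20 AM on Jul 26.
+12 hours → arrive 2:20 PM UTC on Jul 26.
Flight 1 lands earlier by 21 hours 35 minutes.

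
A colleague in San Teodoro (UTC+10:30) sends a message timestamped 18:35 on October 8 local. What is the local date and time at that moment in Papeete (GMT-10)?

22:05 on Oct 7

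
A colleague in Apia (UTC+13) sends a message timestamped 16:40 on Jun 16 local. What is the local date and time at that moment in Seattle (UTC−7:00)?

In UTC: 16:40 − 13:00 = 03:40 on Jun 16.
Seattle is UTC−7:00: 03:40 − 7:00 = 20:40 on Jun 15.

20:40 on June 15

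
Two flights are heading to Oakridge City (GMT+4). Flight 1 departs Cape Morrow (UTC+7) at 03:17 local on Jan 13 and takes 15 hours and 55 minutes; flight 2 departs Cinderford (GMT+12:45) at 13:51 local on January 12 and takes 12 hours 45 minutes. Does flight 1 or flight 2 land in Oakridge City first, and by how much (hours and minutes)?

the second, by 22 hours 21 minutes

Flight 1 in UTC: 03:17 − 7:00 = 20:17 on Jan 12.
+15 hours 55 minutes → arrive 12:12 UTC on Jan 13.
Flight 2 in UTC: 13:51 − 12:45 = 01:06 on Jan 12.
+12 hours and 45 minutes → arrive 13:51 UTC on Jan 12.
Flight 2 lands earlier by 22 hours 21 minutes.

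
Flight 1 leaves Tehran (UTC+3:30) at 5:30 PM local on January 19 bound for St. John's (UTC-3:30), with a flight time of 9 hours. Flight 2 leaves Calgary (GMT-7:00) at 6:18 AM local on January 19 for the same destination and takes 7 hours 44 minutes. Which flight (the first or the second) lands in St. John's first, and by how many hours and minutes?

the second, by 1 hour 58 minutes

Flight 1 in UTC: 5:30 PM − 3:30 = 2:00 PM on Jan 19.
+9 hours → arrive 11:00 PM UTC on Jan 19.
Flight 2 in UTC: 6:18 AM + 7:00 = 1:18 PM on Jan 19.
+7 hours and 44 minutes → arrive 9:02 PM UTC on Jan 19.
Flight 2 lands earlier by 1 hour 58 minutes.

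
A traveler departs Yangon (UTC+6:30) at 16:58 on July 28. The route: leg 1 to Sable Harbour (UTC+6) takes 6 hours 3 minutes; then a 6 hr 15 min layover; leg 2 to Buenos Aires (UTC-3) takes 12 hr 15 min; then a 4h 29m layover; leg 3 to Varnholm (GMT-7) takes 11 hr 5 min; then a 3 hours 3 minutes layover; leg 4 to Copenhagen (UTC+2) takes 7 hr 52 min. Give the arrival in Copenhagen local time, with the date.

Convert departure to UTC: 16:58 − 6:30 = 10:28 UTC on Jul 28.
Add 6 hours and 3 minutes leg 1 → 16:31 UTC.
Add 6 hours and 15 minutes layover in Sable Harbour → 22:46 UTC.
Add 12 hours and 15 minutes leg 2 → 11:01 UTC (Jul 29).
Add 4 hours and 29 minutes layover in Buenos Aires → 15:30 UTC.
Add 11 hours and 5 minutes leg 3 → 02:35 UTC (Jul 30).
Add 3 hours and 3 minutes layover in Varnholm → 05:38 UTC.
Add 7 hours 52 minutes leg 4 → 13:30 UTC.
Copenhagen is UTC+2:00, so local arrival = 13:30 + 2:00 = 15:30 on Jul 30.

15:30 on Jul 30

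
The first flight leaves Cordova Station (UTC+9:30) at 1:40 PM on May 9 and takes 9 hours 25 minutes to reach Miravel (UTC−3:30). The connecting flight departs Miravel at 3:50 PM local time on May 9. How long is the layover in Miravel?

Convert departure to UTC: 1:40 PM − 9:30 = 4:10 AM UTC on May 9.
Add 9 hours 25 minutes flight time → 1:35 PM UTC.
Miravel is UTC−3:30, so local arrival = 1:35 PM − 3:30 = 10:05 AM on May 9.
Layover = 3:50 PM − 10:05 AM = 5 hours 45 minutes.

5 hours 45 minutes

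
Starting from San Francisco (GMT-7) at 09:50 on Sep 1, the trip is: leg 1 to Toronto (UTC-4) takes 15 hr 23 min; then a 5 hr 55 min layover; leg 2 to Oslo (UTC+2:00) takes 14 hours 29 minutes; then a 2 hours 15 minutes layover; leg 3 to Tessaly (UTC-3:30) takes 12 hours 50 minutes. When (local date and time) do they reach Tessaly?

16:12 on September 3

Convert departure to UTC: 09:50 + 7:00 = 16:50 UTC on Sep 1.
Add 15 hours and 23 minutes leg 1 → 08:13 UTC (Sep 2).
Add 5 hours and 55 minutes layover in Toronto → 14:08 UTC.
Add 14 hours and 29 minutes leg 2 → 04:37 UTC (Sep 3).
Add 2 hours and 15 minutes layover in Oslo → 06:52 UTC.
Add 12 hours and 50 minutes leg 3 → 19:42 UTC.
Tessaly is UTC−3:30, so local arrival = 19:42 − 3:30 = 16:12 on Sep 3.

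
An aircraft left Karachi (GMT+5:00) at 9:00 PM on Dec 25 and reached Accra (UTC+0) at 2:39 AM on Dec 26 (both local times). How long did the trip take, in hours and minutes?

10 hours 39 minutes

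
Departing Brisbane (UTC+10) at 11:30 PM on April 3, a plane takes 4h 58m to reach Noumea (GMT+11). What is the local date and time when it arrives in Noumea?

5:28 AM on April 4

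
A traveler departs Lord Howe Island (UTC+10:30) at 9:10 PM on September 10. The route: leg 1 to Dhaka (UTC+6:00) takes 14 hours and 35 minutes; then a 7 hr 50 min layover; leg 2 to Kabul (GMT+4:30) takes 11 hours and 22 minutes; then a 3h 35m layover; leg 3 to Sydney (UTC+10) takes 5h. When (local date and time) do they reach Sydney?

Convert departure to UTC: 9:10 PM − 10:30 = 10:40 AM UTC on Sep 10.
Add 14 hours 35 minutes leg 1 → 1:15 AM UTC (Sep 11).
Add 7 hours and 50 minutes layover in Dhaka → 9:05 AM UTC.
Add 11 hours 22 minutes leg 2 → 8:27 PM UTC.
Add 3 hours 35 minutes layover in Kabul → 12:02 AM UTC (Sep 12).
Add 5 hours leg 3 → 5:02 AM UTC.
Sydney is UTC+10:00, so local arrival = 5:02 AM + 10:00 = 3:02 PM on Sep 12.

3:02 PM on September 12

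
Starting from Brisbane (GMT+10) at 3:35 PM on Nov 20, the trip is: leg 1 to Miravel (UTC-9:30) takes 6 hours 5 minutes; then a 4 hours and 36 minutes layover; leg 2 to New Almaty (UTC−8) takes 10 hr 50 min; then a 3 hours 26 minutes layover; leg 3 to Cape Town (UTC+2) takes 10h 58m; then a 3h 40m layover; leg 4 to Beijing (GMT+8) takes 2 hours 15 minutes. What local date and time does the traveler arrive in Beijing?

Convert departure to UTC: 3:35 PM − 10:00 = 5:35 AM UTC on Nov 20.
Add 6 hours and 5 minutes leg 1 → 11:40 AM UTC.
Add 4 hours and 36 minutes layover in Miravel → 4:16 PM UTC.
Add 10 hours and 50 minutes leg 2 → 3:06 AM UTC (Nov 21).
Add 3 hours and 26 minutes layover in New Almaty → 6:32 AM UTC.
Add 10 hours 58 minutes leg 3 → 5:30 PM UTC.
Add 3 hours and 40 minutes layover in Cape Town → 9:10 PM UTC.
Add 2 hours 15 minutes leg 4 → 11:25 PM UTC.
Beijing is UTC+8:00, so local arrival = 11:25 PM + 8:00 = 7:25 AM on Nov 22.

7:25 AM on November 22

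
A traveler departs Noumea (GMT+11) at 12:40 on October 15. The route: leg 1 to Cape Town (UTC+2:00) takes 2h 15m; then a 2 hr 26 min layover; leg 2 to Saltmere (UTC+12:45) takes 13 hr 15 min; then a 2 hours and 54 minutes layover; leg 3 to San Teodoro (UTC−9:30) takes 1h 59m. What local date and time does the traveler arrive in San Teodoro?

14:59 on Oct 15

Convert departure to UTC: 12:40 − 11:00 = 01:40 UTC on Oct 15.
Add 2 hours and 15 minutes leg 1 → 03:55 UTC.
Add 2 hours 26 minutes layover in Cape Town → 06:21 UTC.
Add 13 hours 15 minutes leg 2 → 19:36 UTC.
Add 2 hours and 54 minutes layover in Saltmere → 22:30 UTC.
Add 1 hour 59 minutes leg 3 → 00:29 UTC (Oct 16).
San Teodoro is UTC−9:30, so local arrival = 00:29 − 9:30 = 14:59 on Oct 15.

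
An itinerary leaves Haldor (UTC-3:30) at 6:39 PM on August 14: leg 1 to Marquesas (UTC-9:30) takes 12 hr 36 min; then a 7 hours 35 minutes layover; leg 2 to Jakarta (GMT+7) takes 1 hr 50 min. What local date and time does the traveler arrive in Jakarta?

3:10 AM on August 16

Convert departure to UTC: 6:39 PM + 3:30 = 10:09 PM UTC on Aug 14.
Add 12 hours 36 minutes leg 1 → 10:45 AM UTC (Aug 15).
Add 7 hours and 35 minutes layover in Marquesas → 6:20 PM UTC.
Add 1 hour 50 minutes leg 2 → 8:10 PM UTC.
Jakarta is UTC+7:00, so local arrival = 8:10 PM + 7:00 = 3:10 AM on Aug 16.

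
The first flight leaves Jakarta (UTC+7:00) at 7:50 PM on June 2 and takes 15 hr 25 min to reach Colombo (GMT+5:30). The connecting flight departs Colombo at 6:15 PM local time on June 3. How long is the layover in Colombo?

8 hours 30 minutes

Convert departure to UTC: 7:50 PM − 7:00 = 12:50 PM UTC on Jun 2.
Add 15 hours 25 minutes flight time → 4:15 AM UTC (Jun 3).
Colombo is UTC+5:30, so local arrival = 4:15 AM + 5:30 = 9:45 AM on Jun 3.
Layover = 6:15 PM − 9:45 AM = 8 hours 30 minutes.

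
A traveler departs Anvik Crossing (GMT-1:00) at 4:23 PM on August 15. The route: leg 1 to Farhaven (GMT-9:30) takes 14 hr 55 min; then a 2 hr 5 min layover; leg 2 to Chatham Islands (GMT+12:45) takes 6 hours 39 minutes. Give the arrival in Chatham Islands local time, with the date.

5:47 AM on Aug 17

Convert departure to UTC: 4:23 PM + 1:00 = 5:23 PM UTC on Aug 15.
Add 14 hours 55 minutes leg 1 → 8:18 AM UTC (Aug 16).
Add 2 hours 5 minutes layover in Farhaven → 10:23 AM UTC.
Add 6 hours 39 minutes leg 2 → 5:02 PM UTC.
Chatham Islands is UTC+12:45, so local arrival = 5:02 PM + 12:45 = 5:47 AM on Aug 17.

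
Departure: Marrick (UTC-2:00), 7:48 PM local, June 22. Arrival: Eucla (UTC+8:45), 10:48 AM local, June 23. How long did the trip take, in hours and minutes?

Departure in UTC: 7:48 PM + 2:00 = 9:48 PM on Jun 22.
Arrival in UTC: 10:48 AM − 8:45 = 2:03 AM on Jun 23.
Elapsed = 2:03 AM − 9:48 PM (+1 day) = 4 hours 15 minutes.

4 hours 15 minutes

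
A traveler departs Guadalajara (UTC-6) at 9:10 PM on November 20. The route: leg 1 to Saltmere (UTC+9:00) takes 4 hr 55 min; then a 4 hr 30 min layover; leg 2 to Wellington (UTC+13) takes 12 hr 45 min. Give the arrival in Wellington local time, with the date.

Convert departure to UTC: 9:10 PM + 6:00 = 3:10 AM UTC on Nov 21.
Add 4 hours and 55 minutes leg 1 → 8:05 AM UTC.
Add 4 hours 30 minutes layover in Saltmere → 12:35 PM UTC.
Add 12 hours 45 minutes leg 2 → 1:20 AM UTC (Nov 22).
Wellington is UTC+13:00, so local arrival = 1:20 AM + 13:00 = 2:20 PM on Nov 22.

2:20 PM on November 22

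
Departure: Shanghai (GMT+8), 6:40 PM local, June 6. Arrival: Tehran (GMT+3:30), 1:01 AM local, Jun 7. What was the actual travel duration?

Departure in UTC: 6:40 PM − 8:00 = 10:40 AM on Jun 6.
Arrival in UTC: 1:01 AM − 3:30 = 9:31 PM on Jun 6.
Elapsed = 9:31 PM − 10:40 AM = 10 hours 51 minutes.

10 hours 51 minutes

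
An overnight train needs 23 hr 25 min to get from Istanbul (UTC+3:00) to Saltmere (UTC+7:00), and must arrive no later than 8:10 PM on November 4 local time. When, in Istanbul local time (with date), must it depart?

Target arrival in UTC: 8:10 PM − 7:00 = 1:10 PM on Nov 4.
Subtract 23 hours 25 minutes → departure 1:45 PM UTC on Nov 3.
Istanbul is UTC+3:00: 1:45 PM + 3:00 = 4:45 PM on Nov 3.

4:45 PM on Nov 3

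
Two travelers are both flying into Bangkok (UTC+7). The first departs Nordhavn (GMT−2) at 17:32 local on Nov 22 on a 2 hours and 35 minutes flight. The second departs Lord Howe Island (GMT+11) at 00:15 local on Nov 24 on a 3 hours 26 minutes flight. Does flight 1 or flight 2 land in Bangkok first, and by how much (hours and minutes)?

Flight 1 in UTC: 17:32 + 2:00 = 19:32 on Nov 22.
+2 hours and 35 minutes → arrive 22:07 UTC on Nov 22.
Flight 2 in UTC: 00:15 − 11:00 = 13:15 on Nov 23.
+3 hours 26 minutes → arrive 16:41 UTC on Nov 23.
Flight 1 lands earlier by 18 hours 34 minutes.

the first, by 18 hours 34 minutes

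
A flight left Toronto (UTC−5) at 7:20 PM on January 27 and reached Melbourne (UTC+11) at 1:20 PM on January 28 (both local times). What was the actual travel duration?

2 hours

Departure in UTC: 7:20 PM + 5:00 = 12:20 AM on Jan 28.
Arrival in UTC: 1:20 PM − 11:00 = 2:20 AM on Jan 28.
Elapsed = 2:20 AM − 12:20 AM = 2 hours.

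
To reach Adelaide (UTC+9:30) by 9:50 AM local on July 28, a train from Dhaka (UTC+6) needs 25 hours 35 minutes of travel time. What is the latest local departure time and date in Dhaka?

Target arrival in UTC: 9:50 AM − 9:30 = 12:20 AM on Jul 28.
Subtract 25 hours 35 minutes → departure 10:45 PM UTC on Jul 26.
Dhaka is UTC+6:00: 10:45 PM + 6:00 = 4:45 AM on Jul 27.

4:45 AM on Jul 27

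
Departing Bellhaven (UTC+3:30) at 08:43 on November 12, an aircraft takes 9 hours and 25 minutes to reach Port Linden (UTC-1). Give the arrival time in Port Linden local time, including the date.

Port Linden is 4:30 behind Bellhaven.
After 9 hours and 25 minutes it is 18:08 in Bellhaven.
Shift by the zone difference: 18:08 − 4:30 = 13:38 on Nov 12 in Port Linden.

13:38 on November 12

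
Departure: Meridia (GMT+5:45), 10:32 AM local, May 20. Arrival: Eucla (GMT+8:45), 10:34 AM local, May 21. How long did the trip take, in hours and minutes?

Departure in UTC: 10:32 AM − 5:45 = 4:47 AM on May 20.
Arrival in UTC: 10:34 AM − 8:45 = 1:49 AM on May 21.
Elapsed = 1:49 AM − 4:47 AM (+1 day) = 21 hours 2 minutes.

21 hours 2 minutes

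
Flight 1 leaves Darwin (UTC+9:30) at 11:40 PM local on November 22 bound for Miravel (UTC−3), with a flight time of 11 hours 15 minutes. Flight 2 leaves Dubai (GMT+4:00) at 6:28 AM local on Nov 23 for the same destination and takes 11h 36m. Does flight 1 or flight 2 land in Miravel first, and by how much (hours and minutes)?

the first, by 12 hours 39 minutes

Flight 1 in UTC: 11:40 PM − 9:30 = 2:10 PM on Nov 22.
+11 hours and 15 minutes → arrive 1:25 AM UTC on Nov 23.
Flight 2 in UTC: 6:28 AM − 4:00 = 2:28 AM on Nov 23.
+11 hours and 36 minutes → arrive 2:04 PM UTC on Nov 23.
Flight 1 lands earlier by 12 hours 39 minutes.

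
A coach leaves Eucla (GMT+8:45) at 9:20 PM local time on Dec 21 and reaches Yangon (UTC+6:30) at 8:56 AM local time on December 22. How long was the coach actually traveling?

13 hours 51 minutes

Yangon is 2:15 behind Eucla.
Clock-face elapsed time (ignoring zones) is 11 hours 36 minutes.
Actual elapsed = 11 hours 36 minutes + 2:15 = 13 hours 51 minutes.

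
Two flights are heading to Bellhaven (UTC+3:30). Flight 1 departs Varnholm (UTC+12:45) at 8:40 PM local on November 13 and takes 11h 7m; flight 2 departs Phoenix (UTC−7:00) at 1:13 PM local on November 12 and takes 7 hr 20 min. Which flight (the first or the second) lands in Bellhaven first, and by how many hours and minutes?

Flight 1 in UTC: 8:40 PM − 12:45 = 7:55 AM on Nov 13.
+11 hours 7 minutes → arrive 7:02 PM UTC on Nov 13.
Flight 2 in UTC: 1:13 PM + 7:00 = 8:13 PM on Nov 12.
+7 hours 20 minutes → arrive 3:33 AM UTC on Nov 13.
Flight 2 lands earlier by 15 hours 29 minutes.

the second, by 15 hours 29 minutes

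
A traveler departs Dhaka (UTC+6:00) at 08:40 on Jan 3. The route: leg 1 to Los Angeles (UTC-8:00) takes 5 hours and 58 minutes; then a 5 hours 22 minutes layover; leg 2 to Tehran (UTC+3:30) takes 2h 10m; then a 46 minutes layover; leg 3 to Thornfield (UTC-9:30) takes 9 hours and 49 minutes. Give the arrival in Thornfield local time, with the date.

17:15 on January 3

Convert departure to UTC: 08:40 − 6:00 = 02:40 UTC on Jan 3.
Add 5 hours and 58 minutes leg 1 → 08:38 UTC.
Add 5 hours 22 minutes layover in Los Angeles → 14:00 UTC.
Add 2 hours 10 minutes leg 2 → 16:10 UTC.
Add 46 minutes layover in Tehran → 16:56 UTC.
Add 9 hours and 49 minutes leg 3 → 02:45 UTC (Jan 4).
Thornfield is UTC−9:30, so local arrival = 02:45 − 9:30 = 17:15 on Jan 3.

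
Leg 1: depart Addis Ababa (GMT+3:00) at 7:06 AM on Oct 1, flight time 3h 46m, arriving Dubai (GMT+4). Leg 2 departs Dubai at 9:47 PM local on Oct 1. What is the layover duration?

Convert departure to UTC: 7:06 AM − 3:00 = 4:06 AM UTC on Oct 1.
Add 3 hours 46 minutes flight time → 7:52 AM UTC.
Dubai is UTC+4:00, so local arrival = 7:52 AM + 4:00 = 11:52 AM on Oct 1.
Layover = 9:47 PM − 11:52 AM = 9 hours 55 minutes.

9 hours 55 minutes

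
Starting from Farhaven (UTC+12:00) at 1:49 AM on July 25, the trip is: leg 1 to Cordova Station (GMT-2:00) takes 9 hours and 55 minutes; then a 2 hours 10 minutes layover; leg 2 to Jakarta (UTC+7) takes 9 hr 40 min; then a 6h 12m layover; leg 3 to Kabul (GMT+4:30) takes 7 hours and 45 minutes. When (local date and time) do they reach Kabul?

Convert departure to UTC: 1:49 AM − 12:00 = 1:49 PM UTC on Jul 24.
Add 9 hours 55 minutes leg 1 → 11:44 PM UTC.
Add 2 hours and 10 minutes layover in Cordova Station → 1:54 AM UTC (Jul 25).
Add 9 hours and 40 minutes leg 2 → 11:34 AM UTC.
Add 6 hours 12 minutes layover in Jakarta → 5:46 PM UTC.
Add 7 hours 45 minutes leg 3 → 1:31 AM UTC (Jul 26).
Kabul is UTC+4:30, so local arrival = 1:31 AM + 4:30 = 6:01 AM on Jul 26.

6:01 AM on July 26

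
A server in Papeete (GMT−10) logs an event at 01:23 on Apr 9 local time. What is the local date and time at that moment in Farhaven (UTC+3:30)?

In UTC: 01:23 + 10:00 = 11:23 on Apr 9.
Farhaven is UTC+3:30: 11:23 + 3:30 = 14:53 on Apr 9.

14:53 on Apr 9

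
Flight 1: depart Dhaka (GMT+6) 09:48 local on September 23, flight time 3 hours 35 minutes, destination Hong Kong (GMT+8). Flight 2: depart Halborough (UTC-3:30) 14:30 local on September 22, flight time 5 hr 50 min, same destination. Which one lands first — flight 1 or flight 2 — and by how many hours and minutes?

Flight 1 in UTC: 09:48 − 6:00 = 03:48 on Sep 23.
+3 hours 35 minutes → arrive 07:23 UTC on Sep 23.
Flight 2 in UTC: 14:30 + 3:30 = 18:00 on Sep 22.
+5 hours and 50 minutes → arrive 23:50 UTC on Sep 22.
Flight 2 lands earlier by 7 hours 33 minutes.

the second, by 7 hours 33 minutes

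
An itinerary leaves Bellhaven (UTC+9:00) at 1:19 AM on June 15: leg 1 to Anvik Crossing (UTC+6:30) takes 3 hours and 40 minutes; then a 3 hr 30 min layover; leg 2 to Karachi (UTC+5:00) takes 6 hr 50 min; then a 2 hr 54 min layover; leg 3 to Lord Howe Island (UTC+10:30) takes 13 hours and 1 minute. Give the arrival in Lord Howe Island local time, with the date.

8:44 AM on June 16

Convert departure to UTC: 1:19 AM − 9:00 = 4:19 PM UTC on Jun 14.
Add 3 hours 40 minutes leg 1 → 7:59 PM UTC.
Add 3 hours and 30 minutes layover in Anvik Crossing → 11:29 PM UTC.
Add 6 hours 50 minutes leg 2 → 6:19 AM UTC (Jun 15).
Add 2 hours 54 minutes layover in Karachi → 9:13 AM UTC.
Add 13 hours 1 minute leg 3 → 10:14 PM UTC.
Lord Howe Island is UTC+10:30, so local arrival = 10:14 PM + 10:30 = 8:44 AM on Jun 16.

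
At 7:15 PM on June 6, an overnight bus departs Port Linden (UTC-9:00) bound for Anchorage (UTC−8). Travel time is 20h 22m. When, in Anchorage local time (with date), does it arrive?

4:37 PM on June 7

Anchorage is 1:00 ahead of Port Linden.
After 20 hours 22 minutes it is 3:37 PM (Jun 7) in Port Linden.
Shift by the zone difference: 3:37 PM + 1:00 = 4:37 PM on Jun 7 in Anchorage.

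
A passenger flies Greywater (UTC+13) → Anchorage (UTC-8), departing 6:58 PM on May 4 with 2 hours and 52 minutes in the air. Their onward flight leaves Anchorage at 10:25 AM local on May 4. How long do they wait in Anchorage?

9 hours 35 minutes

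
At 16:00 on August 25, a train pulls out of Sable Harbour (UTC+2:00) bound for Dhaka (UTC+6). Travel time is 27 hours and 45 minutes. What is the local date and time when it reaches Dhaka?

23:45 on Aug 26

Convert departure to UTC: 16:00 − 2:00 = 14:00 UTC on Aug 25.
Add 27 hours 45 minutes travel time → 17:45 UTC (Aug 26).
Dhaka is UTC+6:00, so local arrival = 17:45 + 6:00 = 23:45 on Aug 26.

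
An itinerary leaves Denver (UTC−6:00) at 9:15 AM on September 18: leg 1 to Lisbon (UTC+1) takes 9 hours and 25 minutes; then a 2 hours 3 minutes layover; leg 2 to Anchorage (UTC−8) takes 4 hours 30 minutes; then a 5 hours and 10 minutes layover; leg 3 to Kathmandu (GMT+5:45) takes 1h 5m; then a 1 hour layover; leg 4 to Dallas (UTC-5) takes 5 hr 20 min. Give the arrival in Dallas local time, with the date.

Convert departure to UTC: 9:15 AM + 6:00 = 3:15 PM UTC on Sep 18.
Add 9 hours 25 minutes leg 1 → 12:40 AM UTC (Sep 19).
Add 2 hours 3 minutes layover in Lisbon → 2:43 AM UTC.
Add 4 hours 30 minutes leg 2 → 7:13 AM UTC.
Add 5 hours and 10 minutes layover in Anchorage → 12:23 PM UTC.
Add 1 hour and 5 minutes leg 3 → 1:28 PM UTC.
Add 1 hour layover in Kathmandu → 2:28 PM UTC.
Add 5 hours and 20 minutes leg 4 → 7:48 PM UTC.
Dallas is UTC−5:00, so local arrival = 7:48 PM − 5:00 = 2:48 PM on Sep 19.

2:48 PM on September 19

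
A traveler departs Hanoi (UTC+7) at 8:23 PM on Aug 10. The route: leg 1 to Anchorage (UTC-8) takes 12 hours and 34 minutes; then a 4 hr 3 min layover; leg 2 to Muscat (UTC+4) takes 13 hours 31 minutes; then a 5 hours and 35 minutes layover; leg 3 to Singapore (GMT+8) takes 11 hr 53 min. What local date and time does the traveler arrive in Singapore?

8:59 PM on August 12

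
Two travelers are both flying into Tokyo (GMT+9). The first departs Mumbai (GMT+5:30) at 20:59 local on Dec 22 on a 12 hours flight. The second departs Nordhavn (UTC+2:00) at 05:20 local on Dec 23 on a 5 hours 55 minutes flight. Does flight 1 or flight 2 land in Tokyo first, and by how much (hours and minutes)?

the first, by 5 hours 46 minutes

Flight 1 in UTC: 20:59 − 5:30 = 15:29 on Dec 22.
+12 hours → arrive 03:29 UTC on Dec 23.
Flight 2 in UTC: 05:20 − 2:00 = 03:20 on Dec 23.
+5 hours 55 minutes → arrive 09:15 UTC on Dec 23.
Flight 1 lands earlier by 5 hours 46 minutes.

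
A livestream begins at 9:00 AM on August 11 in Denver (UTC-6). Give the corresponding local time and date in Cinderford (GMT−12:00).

In UTC: 9:00 AM + 6:00 = 3:00 PM on Aug 11.
Cinderford is UTC−12:00: 3:00 PM − 12:00 = 3:00 AM on Aug 11.

3:00 AM on Aug 11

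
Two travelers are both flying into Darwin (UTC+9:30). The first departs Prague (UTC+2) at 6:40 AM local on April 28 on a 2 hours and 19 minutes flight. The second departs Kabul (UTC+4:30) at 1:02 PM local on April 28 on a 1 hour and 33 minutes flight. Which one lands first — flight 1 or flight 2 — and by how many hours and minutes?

Flight 1 in UTC: 6:40 AM − 2:00 = 4:40 AM on Apr 28.
+2 hours 19 minutes → arrive 6:59 AM UTC on Apr 28.
Flight 2 in UTC: 1:02 PM − 4:30 = 8:32 AM on Apr 28.
+1 hour 33 minutes → arrive 10:05 AM UTC on Apr 28.
Flight 1 lands earlier by 3 hours 6 minutes.

the first, by 3 hours 6 minutes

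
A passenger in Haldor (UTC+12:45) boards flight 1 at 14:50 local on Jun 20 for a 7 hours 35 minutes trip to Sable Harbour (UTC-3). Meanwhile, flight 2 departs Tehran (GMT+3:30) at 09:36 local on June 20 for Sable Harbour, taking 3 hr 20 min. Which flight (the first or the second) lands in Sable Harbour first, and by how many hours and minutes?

the second, by 14 minutes

Flight 1 in UTC: 14:50 − 12:45 = 02:05 on Jun 20.
+7 hours 35 minutes → arrive 09:40 UTC on Jun 20.
Flight 2 in UTC: 09:36 − 3:30 = 06:06 on Jun 20.
+3 hours and 20 minutes → arrive 09:26 UTC on Jun 20.
Flight 2 lands earlier by 14 minutes.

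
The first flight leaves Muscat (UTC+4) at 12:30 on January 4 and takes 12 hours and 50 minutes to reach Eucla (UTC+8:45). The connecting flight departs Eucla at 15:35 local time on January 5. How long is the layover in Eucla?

Convert departure to UTC: 12:30 − 4:00 = 08:30 UTC on Jan 4.
Add 12 hours and 50 minutes flight time → 21:20 UTC.
Eucla is UTC+8:45, so local arrival = 21:20 + 8:45 = 06:05 on Jan 5.
Layover = 15:35 − 06:05 = 9 hours 30 minutes.

9 hours 30 minutes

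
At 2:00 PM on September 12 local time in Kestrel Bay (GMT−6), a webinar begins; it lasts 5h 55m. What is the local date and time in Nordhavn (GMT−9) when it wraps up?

Convert start to UTC: 2:00 PM + 6:00 = 8:00 PM UTC on Sep 12.
Add 5 hours 55 minutes duration → 1:55 AM UTC (Sep 13).
Nordhavn is UTC−9:00, so local end time = 1:55 AM − 9:00 = 4:55 PM on Sep 12.

4:55 PM on Sep 12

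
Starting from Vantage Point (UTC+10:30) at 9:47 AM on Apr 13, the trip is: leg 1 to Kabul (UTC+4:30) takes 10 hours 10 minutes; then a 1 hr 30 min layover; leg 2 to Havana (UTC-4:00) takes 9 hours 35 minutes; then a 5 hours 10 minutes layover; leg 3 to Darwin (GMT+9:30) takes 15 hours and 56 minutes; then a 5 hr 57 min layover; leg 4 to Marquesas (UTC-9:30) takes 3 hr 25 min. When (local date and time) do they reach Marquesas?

Convert departure to UTC: 9:47 AM − 10:30 = 11:17 PM UTC on Apr 12.
Add 10 hours 10 minutes leg 1 → 9:27 AM UTC (Apr 13).
Add 1 hour 30 minutes layover in Kabul → 10:57 AM UTC.
Add 9 hours and 35 minutes leg 2 → 8:32 PM UTC.
Add 5 hours and 10 minutes layover in Havana → 1:42 AM UTC (Apr 14).
Add 15 hours and 56 minutes leg 3 → 5:38 PM UTC.
Add 5 hours and 57 minutes layover in Darwin → 11:35 PM UTC.
Add 3 hours 25 minutes leg 4 → 3:00 AM UTC (Apr 15).
Marquesas is UTC−9:30, so local arrival = 3:00 AM − 9:30 = 5:30 PM on Apr 14.

5:30 PM on April 14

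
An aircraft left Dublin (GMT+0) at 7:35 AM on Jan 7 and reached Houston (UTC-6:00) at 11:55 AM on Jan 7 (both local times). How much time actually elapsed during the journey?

Departure is already UTC: 7:35 AM on Jan 7.
Arrival in UTC: 11:55 AM + 6:00 = 5:55 PM on Jan 7.
Elapsed = 5:55 PM − 7:35 AM = 10 hours 20 minutes.

10 hours 20 minutes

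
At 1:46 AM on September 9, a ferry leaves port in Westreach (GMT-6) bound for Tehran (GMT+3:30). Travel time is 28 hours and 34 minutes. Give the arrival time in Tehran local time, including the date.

3:50 PM on September 10

Tehran is 9:30 ahead of Westreach.
After 28 hours 34 minutes it is 6:20 AM (Sep 10) in Westreach.
Shift by the zone difference: 6:20 AM + 9:30 = 3:50 PM on Sep 10 in Tehran.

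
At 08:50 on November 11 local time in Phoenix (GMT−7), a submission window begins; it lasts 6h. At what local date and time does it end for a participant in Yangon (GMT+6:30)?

Yangon is 13:30 ahead of Phoenix.
After 6 hours it is 14:50 in Phoenix.
Shift by the zone difference: 14:50 + 13:30 = 04:20 on Nov 12 in Yangon.

04:20 on November 12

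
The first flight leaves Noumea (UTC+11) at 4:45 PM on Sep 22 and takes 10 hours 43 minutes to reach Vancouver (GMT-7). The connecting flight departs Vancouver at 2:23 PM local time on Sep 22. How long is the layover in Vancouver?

4 hours 55 minutes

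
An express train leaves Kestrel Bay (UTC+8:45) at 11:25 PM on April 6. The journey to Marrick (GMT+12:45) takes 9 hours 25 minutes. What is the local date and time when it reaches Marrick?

Convert departure to UTC: 11:25 PM − 8:45 = 2:40 PM UTC on Apr 6.
Add 9 hours 25 minutes travel time → 12:05 AM UTC (Apr 7).
Marrick is UTC+12:45, so local arrival = 12:05 AM + 12:45 = 12:50 PM on Apr 7.

12:50 PM on Apr 7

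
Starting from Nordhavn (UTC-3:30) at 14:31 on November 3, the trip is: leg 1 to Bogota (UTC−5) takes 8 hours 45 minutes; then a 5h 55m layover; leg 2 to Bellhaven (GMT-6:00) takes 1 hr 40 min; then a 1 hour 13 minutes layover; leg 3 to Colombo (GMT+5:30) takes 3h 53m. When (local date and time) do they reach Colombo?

Convert departure to UTC: 14:31 + 3:30 = 18:01 UTC on Nov 3.
Add 8 hours 45 minutes leg 1 → 02:46 UTC (Nov 4).
Add 5 hours and 55 minutes layover in Bogota → 08:41 UTC.
Add 1 hour and 40 minutes leg 2 → 10:21 UTC.
Add 1 hour 13 minutes layover in Bellhaven → 11:34 UTC.
Add 3 hours 53 minutes leg 3 → 15:27 UTC.
Colombo is UTC+5:30, so local arrival = 15:27 + 5:30 = 20:57 on Nov 4.

20:57 on November 4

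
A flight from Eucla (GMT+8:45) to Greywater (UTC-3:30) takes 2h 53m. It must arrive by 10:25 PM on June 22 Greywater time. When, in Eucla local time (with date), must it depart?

7:47 AM on Jun 23

Target arrival in UTC: 10:25 PM + 3:30 = 1:55 AM on Jun 23.
Subtract 2 hours 53 minutes → departure 11:02 PM UTC on Jun 22.
Eucla is UTC+8:45: 11:02 PM + 8:45 = 7:47 AM on Jun 23.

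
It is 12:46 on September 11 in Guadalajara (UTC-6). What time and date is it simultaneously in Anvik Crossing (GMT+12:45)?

07:31 on September 12

Anvik Crossing is 18:45 ahead of Guadalajara.
Shift by the zone difference: 12:46 + 18:45 = 07:31 on Sep 12 in Anvik Crossing.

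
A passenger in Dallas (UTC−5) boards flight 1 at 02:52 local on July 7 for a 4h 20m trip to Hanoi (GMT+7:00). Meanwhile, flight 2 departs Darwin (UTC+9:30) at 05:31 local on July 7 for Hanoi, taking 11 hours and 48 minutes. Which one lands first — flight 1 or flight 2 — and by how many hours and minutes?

the second, by 4 hours 23 minutes

Flight 1 in UTC: 02:52 + 5:00 = 07:52 on Jul 7.
+4 hours 20 minutes → arrive 12:12 UTC on Jul 7.
Flight 2 in UTC: 05:31 − 9:30 = 20:01 on Jul 6.
+11 hours and 48 minutes → arrive 07:49 UTC on Jul 7.
Flight 2 lands earlier by 4 hours 23 minutes.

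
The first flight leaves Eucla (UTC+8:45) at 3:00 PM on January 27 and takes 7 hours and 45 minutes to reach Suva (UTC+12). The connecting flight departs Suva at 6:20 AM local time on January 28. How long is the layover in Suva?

4 hours 20 minutes

Convert departure to UTC: 3:00 PM − 8:45 = 6:15 AM UTC on Jan 27.
Add 7 hours and 45 minutes flight time → 2:00 PM UTC.
Suva is UTC+12:00, so local arrival = 2:00 PM + 12:00 = 2:00 AM on Jan 28.
Layover = 6:20 AM − 2:00 AM = 4 hours 20 minutes.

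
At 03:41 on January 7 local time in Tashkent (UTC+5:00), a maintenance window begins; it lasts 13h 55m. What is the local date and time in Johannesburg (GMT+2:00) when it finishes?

14:36 on January 7

Convert start to UTC: 03:41 − 5:00 = 22:41 UTC on Jan 6.
Add 13 hours 55 minutes duration → 12:36 UTC (Jan 7).
Johannesburg is UTC+2:00, so local end time = 12:36 + 2:00 = 14:36 on Jan 7.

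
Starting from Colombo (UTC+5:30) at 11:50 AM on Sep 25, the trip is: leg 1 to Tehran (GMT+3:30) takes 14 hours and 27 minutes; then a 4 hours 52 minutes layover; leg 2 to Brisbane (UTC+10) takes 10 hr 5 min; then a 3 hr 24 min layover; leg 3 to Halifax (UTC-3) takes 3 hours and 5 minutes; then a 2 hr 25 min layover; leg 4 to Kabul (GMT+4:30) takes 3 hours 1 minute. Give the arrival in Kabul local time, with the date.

4:09 AM on September 27

Convert departure to UTC: 11:50 AM − 5:30 = 6:20 AM UTC on Sep 25.
Add 14 hours and 27 minutes leg 1 → 8:47 PM UTC.
Add 4 hours and 52 minutes layover in Tehran → 1:39 AM UTC (Sep 26).
Add 10 hours 5 minutes leg 2 → 11:44 AM UTC.
Add 3 hours 24 minutes layover in Brisbane → 3:08 PM UTC.
Add 3 hours and 5 minutes leg 3 → 6:13 PM UTC.
Add 2 hours and 25 minutes layover in Halifax → 8:38 PM UTC.
Add 3 hours 1 minute leg 4 → 11:39 PM UTC.
Kabul is UTC+4:30, so local arrival = 11:39 PM + 4:30 = 4:09 AM on Sep 27.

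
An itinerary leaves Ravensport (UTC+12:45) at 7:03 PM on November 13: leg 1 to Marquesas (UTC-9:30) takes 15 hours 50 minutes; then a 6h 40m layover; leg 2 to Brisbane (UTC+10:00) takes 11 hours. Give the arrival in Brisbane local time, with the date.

1:48 AM on November 15

Convert departure to UTC: 7:03 PM − 12:45 = 6:18 AM UTC on Nov 13.
Add 15 hours and 50 minutes leg 1 → 10:08 PM UTC.
Add 6 hours and 40 minutes layover in Marquesas → 4:48 AM UTC (Nov 14).
Add 11 hours leg 2 → 3:48 PM UTC.
Brisbane is UTC+10:00, so local arrival = 3:48 PM + 10:00 = 1:48 AM on Nov 15.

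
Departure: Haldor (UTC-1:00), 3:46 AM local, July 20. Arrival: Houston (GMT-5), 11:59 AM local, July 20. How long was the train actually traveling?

12 hours 13 minutes

Departure in UTC: 3:46 AM + 1:00 = 4:46 AM on Jul 20.
Arrival in UTC: 11:59 AM + 5:00 = 4:59 PM on Jul 20.
Elapsed = 4:59 PM − 4:46 AM = 12 hours 13 minutes.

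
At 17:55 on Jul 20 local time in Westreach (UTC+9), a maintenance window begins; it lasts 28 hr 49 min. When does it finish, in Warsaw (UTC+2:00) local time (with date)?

Convert start to UTC: 17:55 − 9:00 = 08:55 UTC on Jul 20.
Add 28 hours and 49 minutes duration → 13:44 UTC (Jul 21).
Warsaw is UTC+2:00, so local end time = 13:44 + 2:00 = 15:44 on Jul 21.

15:44 on Jul 21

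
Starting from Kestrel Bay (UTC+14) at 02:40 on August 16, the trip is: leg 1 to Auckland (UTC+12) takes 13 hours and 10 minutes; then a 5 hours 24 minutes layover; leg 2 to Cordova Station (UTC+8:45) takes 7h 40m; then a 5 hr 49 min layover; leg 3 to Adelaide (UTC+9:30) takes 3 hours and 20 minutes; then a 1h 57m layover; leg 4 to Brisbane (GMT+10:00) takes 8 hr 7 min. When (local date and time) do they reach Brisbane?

Convert departure to UTC: 02:40 − 14:00 = 12:40 UTC on Aug 15.
Add 13 hours and 10 minutes leg 1 → 01:50 UTC (Aug 16).
Add 5 hours and 24 minutes layover in Auckland → 07:14 UTC.
Add 7 hours and 40 minutes leg 2 → 14:54 UTC.
Add 5 hours and 49 minutes layover in Cordova Station → 20:43 UTC.
Add 3 hours and 20 minutes leg 3 → 00:03 UTC (Aug 17).
Add 1 hour and 57 minutes layover in Adelaide → 02:00 UTC.
Add 8 hours and 7 minutes leg 4 → 10:07 UTC.
Brisbane is UTC+10:00, so local arrival = 10:07 + 10:00 = 20:07 on Aug 17.

20:07 on Aug 17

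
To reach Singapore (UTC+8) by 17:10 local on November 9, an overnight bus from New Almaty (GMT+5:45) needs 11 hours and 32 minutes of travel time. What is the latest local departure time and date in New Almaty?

Target arrival in UTC: 17:10 − 8:00 = 09:10 on Nov 9.
Subtract 11 hours and 32 minutes → departure 21:38 UTC on Nov 8.
New Almaty is UTC+5:45: 21:38 + 5:45 = 03:23 on Nov 9.

03:23 on November 9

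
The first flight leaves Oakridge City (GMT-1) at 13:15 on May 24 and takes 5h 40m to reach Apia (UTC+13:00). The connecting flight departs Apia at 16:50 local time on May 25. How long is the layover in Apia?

7 hours 55 minutes

Convert departure to UTC: 13:15 + 1:00 = 14:15 UTC on May 24.
Add 5 hours and 40 minutes flight time → 19:55 UTC.
Apia is UTC+13:00, so local arrival = 19:55 + 13:00 = 08:55 on May 25.
Layover = 16:50 − 08:55 = 7 hours 55 minutes.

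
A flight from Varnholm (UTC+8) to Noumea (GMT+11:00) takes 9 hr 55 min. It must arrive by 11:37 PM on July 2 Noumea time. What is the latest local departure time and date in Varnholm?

Target arrival in UTC: 11:37 PM − 11:00 = 12:37 PM on Jul 2.
Subtract 9 hours 55 minutes → departure 2:42 AM UTC on Jul 2.
Varnholm is UTC+8:00: 2:42 AM + 8:00 = 10:42 AM on Jul 2.

10:42 AM on Jul 2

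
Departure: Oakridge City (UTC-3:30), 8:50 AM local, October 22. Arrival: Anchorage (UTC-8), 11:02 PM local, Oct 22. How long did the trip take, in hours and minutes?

Anchorage is 4:30 behind Oakridge City.
Clock-face elapsed time (ignoring zones) is 14 hours 12 minutes.
Actual elapsed = 14 hours 12 minutes + 4:30 = 18 hours 42 minutes.

18 hours 42 minutes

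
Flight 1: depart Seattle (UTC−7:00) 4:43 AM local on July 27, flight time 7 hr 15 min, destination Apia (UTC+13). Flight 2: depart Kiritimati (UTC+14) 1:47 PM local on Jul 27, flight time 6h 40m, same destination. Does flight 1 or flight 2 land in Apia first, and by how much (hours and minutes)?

the second, by 12 hours 31 minutes

Flight 1 in UTC: 4:43 AM + 7:00 = 11:43 AM on Jul 27.
+7 hours 15 minutes → arrive 6:58 PM UTC on Jul 27.
Flight 2 in UTC: 1:47 PM − 14:00 = 11:47 PM on Jul 26.
+6 hours and 40 minutes → arrive 6:27 AM UTC on Jul 27.
Flight 2 lands earlier by 12 hours 31 minutes.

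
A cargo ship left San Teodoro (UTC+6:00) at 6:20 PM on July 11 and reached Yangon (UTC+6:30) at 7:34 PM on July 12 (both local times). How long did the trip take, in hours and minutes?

24 hours 44 minutes

Departure in UTC: 6:20 PM − 6:00 = 12:20 PM on Jul 11.
Arrival in UTC: 7:34 PM − 6:30 = 1:04 PM on Jul 12.
Elapsed = 1:04 PM − 12:20 PM (+1 day) = 24 hours 44 minutes.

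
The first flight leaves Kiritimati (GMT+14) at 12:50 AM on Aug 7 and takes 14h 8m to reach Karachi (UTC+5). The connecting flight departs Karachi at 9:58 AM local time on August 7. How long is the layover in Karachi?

Convert departure to UTC: 12:50 AM − 14:00 = 10:50 AM UTC on Aug 6.
Add 14 hours 8 minutes flight time → 12:58 AM UTC (Aug 7).
Karachi is UTC+5:00, so local arrival = 12:58 AM + 5:00 = 5:58 AM on Aug 7.
Layover = 9:58 AM − 5:58 AM = 4 hours.

4 hours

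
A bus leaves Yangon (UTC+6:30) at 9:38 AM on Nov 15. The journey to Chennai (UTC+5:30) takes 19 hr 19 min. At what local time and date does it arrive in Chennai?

3:57 AM on Nov 16

Convert departure to UTC: 9:38 AM − 6:30 = 3:08 AM UTC on Nov 15.
Add 19 hours 19 minutes travel time → 10:27 PM UTC.
Chennai is UTC+5:30, so local arrival = 10:27 PM + 5:30 = 3:57 AM on Nov 16.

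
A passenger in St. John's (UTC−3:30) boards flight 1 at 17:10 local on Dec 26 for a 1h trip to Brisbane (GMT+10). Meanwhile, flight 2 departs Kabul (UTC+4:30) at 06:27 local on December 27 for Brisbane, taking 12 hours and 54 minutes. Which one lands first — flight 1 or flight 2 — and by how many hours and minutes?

the first, by 17 hours 11 minutes

Flight 1 in UTC: 17:10 + 3:30 = 20:40 on Dec 26.
+1 hour → arrive 21:40 UTC on Dec 26.
Flight 2 in UTC: 06:27 − 4:30 = 01:57 on Dec 27.
+12 hours 54 minutes → arrive 14:51 UTC on Dec 27.
Flight 1 lands earlier by 17 hours 11 minutes.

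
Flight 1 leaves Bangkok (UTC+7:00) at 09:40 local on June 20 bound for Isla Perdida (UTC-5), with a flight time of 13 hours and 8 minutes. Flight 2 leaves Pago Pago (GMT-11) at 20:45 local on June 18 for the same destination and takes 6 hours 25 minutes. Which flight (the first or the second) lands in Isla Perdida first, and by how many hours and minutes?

Flight 1 in UTC: 09:40 − 7:00 = 02:40 on Jun 20.
+13 hours 8 minutes → arrive 15:48 UTC on Jun 20.
Flight 2 in UTC: 20:45 + 11:00 = 07:45 on Jun 19.
+6 hours 25 minutes → arrive 14:10 UTC on Jun 19.
Flight 2 lands earlier by 25 hours 38 minutes.

the second, by 25 hours 38 minutes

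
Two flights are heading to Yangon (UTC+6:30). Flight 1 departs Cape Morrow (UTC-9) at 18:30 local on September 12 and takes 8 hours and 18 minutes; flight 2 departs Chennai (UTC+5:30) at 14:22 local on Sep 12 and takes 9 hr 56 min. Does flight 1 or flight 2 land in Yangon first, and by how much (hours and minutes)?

Flight 1 in UTC: 18:30 + 9:00 = 03:30 on Sep 13.
+8 hours and 18 minutes → arrive 11:48 UTC on Sep 13.
Flight 2 in UTC: 14:22 − 5:30 = 08:52 on Sep 12.
+9 hours 56 minutes → arrive 18:48 UTC on Sep 12.
Flight 2 lands earlier by 17 hours.

the second, by 17 hours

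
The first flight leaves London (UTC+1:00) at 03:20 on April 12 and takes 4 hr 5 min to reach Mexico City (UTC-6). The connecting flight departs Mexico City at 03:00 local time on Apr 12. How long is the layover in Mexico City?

Convert departure to UTC: 03:20 − 1:00 = 02:20 UTC on Apr 12.
Add 4 hours 5 minutes flight time → 06:25 UTC.
Mexico City is UTC−6:00, so local arrival = 06:25 − 6:00 = 00:25 on Apr 12.
Layover = 03:00 − 00:25 = 2 hours 35 minutes.

2 hours 35 minutes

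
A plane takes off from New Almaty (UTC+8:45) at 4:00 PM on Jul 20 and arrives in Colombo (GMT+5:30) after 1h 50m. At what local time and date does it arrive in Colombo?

Convert departure to UTC: 4:00 PM − 8:45 = 7:15 AM UTC on Jul 20.
Add 1 hour and 50 minutes travel time → 9:05 AM UTC.
Colombo is UTC+5:30, so local arrival = 9:05 AM + 5:30 = 2:35 PM on Jul 20.

2:35 PM on July 20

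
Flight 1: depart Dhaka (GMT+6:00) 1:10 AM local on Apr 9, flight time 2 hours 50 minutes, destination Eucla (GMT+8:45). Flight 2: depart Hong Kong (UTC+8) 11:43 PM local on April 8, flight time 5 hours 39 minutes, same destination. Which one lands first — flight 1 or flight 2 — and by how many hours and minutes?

Flight 1 in UTC: 1:10 AM − 6:00 = 7:10 PM on Apr 8.
+2 hours and 50 minutes → arrive 10:00 PM UTC on Apr 8.
Flight 2 in UTC: 11:43 PM − 8:00 = 3:43 PM on Apr 8.
+5 hours 39 minutes → arrive 9:22 PM UTC on Apr 8.
Flight 2 lands earlier by 38 minutes.

the second, by 38 minutes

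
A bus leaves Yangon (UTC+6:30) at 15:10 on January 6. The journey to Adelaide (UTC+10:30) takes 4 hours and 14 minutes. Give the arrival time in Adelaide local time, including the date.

Convert departure to UTC: 15:10 − 6:30 = 08:40 UTC on Jan 6.
Add 4 hours and 14 minutes travel time → 12:54 UTC.
Adelaide is UTC+10:30, so local arrival = 12:54 + 10:30 = 23:24 on Jan 6.

23:24 on Jan 6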